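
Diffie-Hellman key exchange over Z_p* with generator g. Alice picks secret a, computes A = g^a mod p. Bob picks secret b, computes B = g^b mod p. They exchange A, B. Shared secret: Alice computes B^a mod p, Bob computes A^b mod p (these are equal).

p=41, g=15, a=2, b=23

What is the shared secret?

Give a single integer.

Answer: 5

Derivation:
A = 15^2 mod 41  (bits of 2 = 10)
  bit 0 = 1: r = r^2 * 15 mod 41 = 1^2 * 15 = 1*15 = 15
  bit 1 = 0: r = r^2 mod 41 = 15^2 = 20
  -> A = 20
B = 15^23 mod 41  (bits of 23 = 10111)
  bit 0 = 1: r = r^2 * 15 mod 41 = 1^2 * 15 = 1*15 = 15
  bit 1 = 0: r = r^2 mod 41 = 15^2 = 20
  bit 2 = 1: r = r^2 * 15 mod 41 = 20^2 * 15 = 31*15 = 14
  bit 3 = 1: r = r^2 * 15 mod 41 = 14^2 * 15 = 32*15 = 29
  bit 4 = 1: r = r^2 * 15 mod 41 = 29^2 * 15 = 21*15 = 28
  -> B = 28
s = B^a = 28^2 mod 41  (bits of 2 = 10)
  bit 0 = 1: r = r^2 * 28 mod 41 = 1^2 * 28 = 1*28 = 28
  bit 1 = 0: r = r^2 mod 41 = 28^2 = 5
  -> s = B^a = 5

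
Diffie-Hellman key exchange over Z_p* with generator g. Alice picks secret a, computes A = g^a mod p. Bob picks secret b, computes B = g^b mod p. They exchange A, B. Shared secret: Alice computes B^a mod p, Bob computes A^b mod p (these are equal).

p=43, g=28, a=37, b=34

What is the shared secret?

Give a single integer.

Answer: 13

Derivation:
A = 28^37 mod 43  (bits of 37 = 100101)
  bit 0 = 1: r = r^2 * 28 mod 43 = 1^2 * 28 = 1*28 = 28
  bit 1 = 0: r = r^2 mod 43 = 28^2 = 10
  bit 2 = 0: r = r^2 mod 43 = 10^2 = 14
  bit 3 = 1: r = r^2 * 28 mod 43 = 14^2 * 28 = 24*28 = 27
  bit 4 = 0: r = r^2 mod 43 = 27^2 = 41
  bit 5 = 1: r = r^2 * 28 mod 43 = 41^2 * 28 = 4*28 = 26
  -> A = 26
B = 28^34 mod 43  (bits of 34 = 100010)
  bit 0 = 1: r = r^2 * 28 mod 43 = 1^2 * 28 = 1*28 = 28
  bit 1 = 0: r = r^2 mod 43 = 28^2 = 10
  bit 2 = 0: r = r^2 mod 43 = 10^2 = 14
  bit 3 = 0: r = r^2 mod 43 = 14^2 = 24
  bit 4 = 1: r = r^2 * 28 mod 43 = 24^2 * 28 = 17*28 = 3
  bit 5 = 0: r = r^2 mod 43 = 3^2 = 9
  -> B = 9
s = B^a = 9^37 mod 43  (bits of 37 = 100101)
  bit 0 = 1: r = r^2 * 9 mod 43 = 1^2 * 9 = 1*9 = 9
  bit 1 = 0: r = r^2 mod 43 = 9^2 = 38
  bit 2 = 0: r = r^2 mod 43 = 38^2 = 25
  bit 3 = 1: r = r^2 * 9 mod 43 = 25^2 * 9 = 23*9 = 35
  bit 4 = 0: r = r^2 mod 43 = 35^2 = 21
  bit 5 = 1: r = r^2 * 9 mod 43 = 21^2 * 9 = 11*9 = 13
  -> s = B^a = 13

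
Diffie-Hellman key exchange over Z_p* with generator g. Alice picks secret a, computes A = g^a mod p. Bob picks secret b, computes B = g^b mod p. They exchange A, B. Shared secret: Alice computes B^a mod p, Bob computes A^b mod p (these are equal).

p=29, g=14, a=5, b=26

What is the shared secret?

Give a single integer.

A = 14^5 mod 29  (bits of 5 = 101)
  bit 0 = 1: r = r^2 * 14 mod 29 = 1^2 * 14 = 1*14 = 14
  bit 1 = 0: r = r^2 mod 29 = 14^2 = 22
  bit 2 = 1: r = r^2 * 14 mod 29 = 22^2 * 14 = 20*14 = 19
  -> A = 19
B = 14^26 mod 29  (bits of 26 = 11010)
  bit 0 = 1: r = r^2 * 14 mod 29 = 1^2 * 14 = 1*14 = 14
  bit 1 = 1: r = r^2 * 14 mod 29 = 14^2 * 14 = 22*14 = 18
  bit 2 = 0: r = r^2 mod 29 = 18^2 = 5
  bit 3 = 1: r = r^2 * 14 mod 29 = 5^2 * 14 = 25*14 = 2
  bit 4 = 0: r = r^2 mod 29 = 2^2 = 4
  -> B = 4
s = B^a = 4^5 mod 29  (bits of 5 = 101)
  bit 0 = 1: r = r^2 * 4 mod 29 = 1^2 * 4 = 1*4 = 4
  bit 1 = 0: r = r^2 mod 29 = 4^2 = 16
  bit 2 = 1: r = r^2 * 4 mod 29 = 16^2 * 4 = 24*4 = 9
  -> s = B^a = 9

Answer: 9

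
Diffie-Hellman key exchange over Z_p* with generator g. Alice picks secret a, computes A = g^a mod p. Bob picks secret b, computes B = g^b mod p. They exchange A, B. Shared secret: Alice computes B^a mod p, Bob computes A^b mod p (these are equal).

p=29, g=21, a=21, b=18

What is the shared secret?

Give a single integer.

Answer: 28

Derivation:
A = 21^21 mod 29  (bits of 21 = 10101)
  bit 0 = 1: r = r^2 * 21 mod 29 = 1^2 * 21 = 1*21 = 21
  bit 1 = 0: r = r^2 mod 29 = 21^2 = 6
  bit 2 = 1: r = r^2 * 21 mod 29 = 6^2 * 21 = 7*21 = 2
  bit 3 = 0: r = r^2 mod 29 = 2^2 = 4
  bit 4 = 1: r = r^2 * 21 mod 29 = 4^2 * 21 = 16*21 = 17
  -> A = 17
B = 21^18 mod 29  (bits of 18 = 10010)
  bit 0 = 1: r = r^2 * 21 mod 29 = 1^2 * 21 = 1*21 = 21
  bit 1 = 0: r = r^2 mod 29 = 21^2 = 6
  bit 2 = 0: r = r^2 mod 29 = 6^2 = 7
  bit 3 = 1: r = r^2 * 21 mod 29 = 7^2 * 21 = 20*21 = 14
  bit 4 = 0: r = r^2 mod 29 = 14^2 = 22
  -> B = 22
s = B^a = 22^21 mod 29  (bits of 21 = 10101)
  bit 0 = 1: r = r^2 * 22 mod 29 = 1^2 * 22 = 1*22 = 22
  bit 1 = 0: r = r^2 mod 29 = 22^2 = 20
  bit 2 = 1: r = r^2 * 22 mod 29 = 20^2 * 22 = 23*22 = 13
  bit 3 = 0: r = r^2 mod 29 = 13^2 = 24
  bit 4 = 1: r = r^2 * 22 mod 29 = 24^2 * 22 = 25*22 = 28
  -> s = B^a = 28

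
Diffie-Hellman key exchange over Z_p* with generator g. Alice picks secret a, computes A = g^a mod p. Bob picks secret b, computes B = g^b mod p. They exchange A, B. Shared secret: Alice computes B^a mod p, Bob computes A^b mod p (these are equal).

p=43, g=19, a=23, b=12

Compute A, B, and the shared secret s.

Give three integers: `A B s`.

Answer: 26 35 21

Derivation:
A = 19^23 mod 43  (bits of 23 = 10111)
  bit 0 = 1: r = r^2 * 19 mod 43 = 1^2 * 19 = 1*19 = 19
  bit 1 = 0: r = r^2 mod 43 = 19^2 = 17
  bit 2 = 1: r = r^2 * 19 mod 43 = 17^2 * 19 = 31*19 = 30
  bit 3 = 1: r = r^2 * 19 mod 43 = 30^2 * 19 = 40*19 = 29
  bit 4 = 1: r = r^2 * 19 mod 43 = 29^2 * 19 = 24*19 = 26
  -> A = 26
B = 19^12 mod 43  (bits of 12 = 1100)
  bit 0 = 1: r = r^2 * 19 mod 43 = 1^2 * 19 = 1*19 = 19
  bit 1 = 1: r = r^2 * 19 mod 43 = 19^2 * 19 = 17*19 = 22
  bit 2 = 0: r = r^2 mod 43 = 22^2 = 11
  bit 3 = 0: r = r^2 mod 43 = 11^2 = 35
  -> B = 35
s = B^a = 35^23 mod 43  (bits of 23 = 10111)
  bit 0 = 1: r = r^2 * 35 mod 43 = 1^2 * 35 = 1*35 = 35
  bit 1 = 0: r = r^2 mod 43 = 35^2 = 21
  bit 2 = 1: r = r^2 * 35 mod 43 = 21^2 * 35 = 11*35 = 41
  bit 3 = 1: r = r^2 * 35 mod 43 = 41^2 * 35 = 4*35 = 11
  bit 4 = 1: r = r^2 * 35 mod 43 = 11^2 * 35 = 35*35 = 21
  -> s = B^a = 21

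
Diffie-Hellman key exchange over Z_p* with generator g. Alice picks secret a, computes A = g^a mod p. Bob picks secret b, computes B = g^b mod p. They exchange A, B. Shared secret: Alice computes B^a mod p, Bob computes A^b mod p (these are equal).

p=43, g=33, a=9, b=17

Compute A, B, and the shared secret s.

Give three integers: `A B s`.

A = 33^9 mod 43  (bits of 9 = 1001)
  bit 0 = 1: r = r^2 * 33 mod 43 = 1^2 * 33 = 1*33 = 33
  bit 1 = 0: r = r^2 mod 43 = 33^2 = 14
  bit 2 = 0: r = r^2 mod 43 = 14^2 = 24
  bit 3 = 1: r = r^2 * 33 mod 43 = 24^2 * 33 = 17*33 = 2
  -> A = 2
B = 33^17 mod 43  (bits of 17 = 10001)
  bit 0 = 1: r = r^2 * 33 mod 43 = 1^2 * 33 = 1*33 = 33
  bit 1 = 0: r = r^2 mod 43 = 33^2 = 14
  bit 2 = 0: r = r^2 mod 43 = 14^2 = 24
  bit 3 = 0: r = r^2 mod 43 = 24^2 = 17
  bit 4 = 1: r = r^2 * 33 mod 43 = 17^2 * 33 = 31*33 = 34
  -> B = 34
s = B^a = 34^9 mod 43  (bits of 9 = 1001)
  bit 0 = 1: r = r^2 * 34 mod 43 = 1^2 * 34 = 1*34 = 34
  bit 1 = 0: r = r^2 mod 43 = 34^2 = 38
  bit 2 = 0: r = r^2 mod 43 = 38^2 = 25
  bit 3 = 1: r = r^2 * 34 mod 43 = 25^2 * 34 = 23*34 = 8
  -> s = B^a = 8

Answer: 2 34 8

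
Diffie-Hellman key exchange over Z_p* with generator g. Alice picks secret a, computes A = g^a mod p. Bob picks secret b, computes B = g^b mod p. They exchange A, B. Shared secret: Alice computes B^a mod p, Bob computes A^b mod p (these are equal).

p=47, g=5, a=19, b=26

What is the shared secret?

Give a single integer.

A = 5^19 mod 47  (bits of 19 = 10011)
  bit 0 = 1: r = r^2 * 5 mod 47 = 1^2 * 5 = 1*5 = 5
  bit 1 = 0: r = r^2 mod 47 = 5^2 = 25
  bit 2 = 0: r = r^2 mod 47 = 25^2 = 14
  bit 3 = 1: r = r^2 * 5 mod 47 = 14^2 * 5 = 8*5 = 40
  bit 4 = 1: r = r^2 * 5 mod 47 = 40^2 * 5 = 2*5 = 10
  -> A = 10
B = 5^26 mod 47  (bits of 26 = 11010)
  bit 0 = 1: r = r^2 * 5 mod 47 = 1^2 * 5 = 1*5 = 5
  bit 1 = 1: r = r^2 * 5 mod 47 = 5^2 * 5 = 25*5 = 31
  bit 2 = 0: r = r^2 mod 47 = 31^2 = 21
  bit 3 = 1: r = r^2 * 5 mod 47 = 21^2 * 5 = 18*5 = 43
  bit 4 = 0: r = r^2 mod 47 = 43^2 = 16
  -> B = 16
s = B^a = 16^19 mod 47  (bits of 19 = 10011)
  bit 0 = 1: r = r^2 * 16 mod 47 = 1^2 * 16 = 1*16 = 16
  bit 1 = 0: r = r^2 mod 47 = 16^2 = 21
  bit 2 = 0: r = r^2 mod 47 = 21^2 = 18
  bit 3 = 1: r = r^2 * 16 mod 47 = 18^2 * 16 = 42*16 = 14
  bit 4 = 1: r = r^2 * 16 mod 47 = 14^2 * 16 = 8*16 = 34
  -> s = B^a = 34

Answer: 34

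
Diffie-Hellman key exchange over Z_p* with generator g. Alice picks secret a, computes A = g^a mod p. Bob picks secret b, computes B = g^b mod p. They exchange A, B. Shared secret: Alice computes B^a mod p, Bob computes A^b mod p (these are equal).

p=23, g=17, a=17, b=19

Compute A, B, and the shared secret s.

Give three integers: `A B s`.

Answer: 11 5 15

Derivation:
A = 17^17 mod 23  (bits of 17 = 10001)
  bit 0 = 1: r = r^2 * 17 mod 23 = 1^2 * 17 = 1*17 = 17
  bit 1 = 0: r = r^2 mod 23 = 17^2 = 13
  bit 2 = 0: r = r^2 mod 23 = 13^2 = 8
  bit 3 = 0: r = r^2 mod 23 = 8^2 = 18
  bit 4 = 1: r = r^2 * 17 mod 23 = 18^2 * 17 = 2*17 = 11
  -> A = 11
B = 17^19 mod 23  (bits of 19 = 10011)
  bit 0 = 1: r = r^2 * 17 mod 23 = 1^2 * 17 = 1*17 = 17
  bit 1 = 0: r = r^2 mod 23 = 17^2 = 13
  bit 2 = 0: r = r^2 mod 23 = 13^2 = 8
  bit 3 = 1: r = r^2 * 17 mod 23 = 8^2 * 17 = 18*17 = 7
  bit 4 = 1: r = r^2 * 17 mod 23 = 7^2 * 17 = 3*17 = 5
  -> B = 5
s = B^a = 5^17 mod 23  (bits of 17 = 10001)
  bit 0 = 1: r = r^2 * 5 mod 23 = 1^2 * 5 = 1*5 = 5
  bit 1 = 0: r = r^2 mod 23 = 5^2 = 2
  bit 2 = 0: r = r^2 mod 23 = 2^2 = 4
  bit 3 = 0: r = r^2 mod 23 = 4^2 = 16
  bit 4 = 1: r = r^2 * 5 mod 23 = 16^2 * 5 = 3*5 = 15
  -> s = B^a = 15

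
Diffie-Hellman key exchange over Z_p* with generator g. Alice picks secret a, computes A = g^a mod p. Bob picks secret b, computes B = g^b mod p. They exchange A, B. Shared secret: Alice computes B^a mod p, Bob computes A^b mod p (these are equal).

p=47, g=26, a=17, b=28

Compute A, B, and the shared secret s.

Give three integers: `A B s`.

A = 26^17 mod 47  (bits of 17 = 10001)
  bit 0 = 1: r = r^2 * 26 mod 47 = 1^2 * 26 = 1*26 = 26
  bit 1 = 0: r = r^2 mod 47 = 26^2 = 18
  bit 2 = 0: r = r^2 mod 47 = 18^2 = 42
  bit 3 = 0: r = r^2 mod 47 = 42^2 = 25
  bit 4 = 1: r = r^2 * 26 mod 47 = 25^2 * 26 = 14*26 = 35
  -> A = 35
B = 26^28 mod 47  (bits of 28 = 11100)
  bit 0 = 1: r = r^2 * 26 mod 47 = 1^2 * 26 = 1*26 = 26
  bit 1 = 1: r = r^2 * 26 mod 47 = 26^2 * 26 = 18*26 = 45
  bit 2 = 1: r = r^2 * 26 mod 47 = 45^2 * 26 = 4*26 = 10
  bit 3 = 0: r = r^2 mod 47 = 10^2 = 6
  bit 4 = 0: r = r^2 mod 47 = 6^2 = 36
  -> B = 36
s = B^a = 36^17 mod 47  (bits of 17 = 10001)
  bit 0 = 1: r = r^2 * 36 mod 47 = 1^2 * 36 = 1*36 = 36
  bit 1 = 0: r = r^2 mod 47 = 36^2 = 27
  bit 2 = 0: r = r^2 mod 47 = 27^2 = 24
  bit 3 = 0: r = r^2 mod 47 = 24^2 = 12
  bit 4 = 1: r = r^2 * 36 mod 47 = 12^2 * 36 = 3*36 = 14
  -> s = B^a = 14

Answer: 35 36 14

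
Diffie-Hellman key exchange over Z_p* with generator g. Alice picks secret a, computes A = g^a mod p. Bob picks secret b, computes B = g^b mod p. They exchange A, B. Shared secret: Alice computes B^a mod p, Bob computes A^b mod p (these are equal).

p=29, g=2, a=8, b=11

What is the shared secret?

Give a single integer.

Answer: 16

Derivation:
A = 2^8 mod 29  (bits of 8 = 1000)
  bit 0 = 1: r = r^2 * 2 mod 29 = 1^2 * 2 = 1*2 = 2
  bit 1 = 0: r = r^2 mod 29 = 2^2 = 4
  bit 2 = 0: r = r^2 mod 29 = 4^2 = 16
  bit 3 = 0: r = r^2 mod 29 = 16^2 = 24
  -> A = 24
B = 2^11 mod 29  (bits of 11 = 1011)
  bit 0 = 1: r = r^2 * 2 mod 29 = 1^2 * 2 = 1*2 = 2
  bit 1 = 0: r = r^2 mod 29 = 2^2 = 4
  bit 2 = 1: r = r^2 * 2 mod 29 = 4^2 * 2 = 16*2 = 3
  bit 3 = 1: r = r^2 * 2 mod 29 = 3^2 * 2 = 9*2 = 18
  -> B = 18
s = B^a = 18^8 mod 29  (bits of 8 = 1000)
  bit 0 = 1: r = r^2 * 18 mod 29 = 1^2 * 18 = 1*18 = 18
  bit 1 = 0: r = r^2 mod 29 = 18^2 = 5
  bit 2 = 0: r = r^2 mod 29 = 5^2 = 25
  bit 3 = 0: r = r^2 mod 29 = 25^2 = 16
  -> s = B^a = 16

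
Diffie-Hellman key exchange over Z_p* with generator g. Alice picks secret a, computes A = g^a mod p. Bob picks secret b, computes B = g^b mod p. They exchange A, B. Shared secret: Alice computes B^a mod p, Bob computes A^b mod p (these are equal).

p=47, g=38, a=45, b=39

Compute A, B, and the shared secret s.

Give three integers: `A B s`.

A = 38^45 mod 47  (bits of 45 = 101101)
  bit 0 = 1: r = r^2 * 38 mod 47 = 1^2 * 38 = 1*38 = 38
  bit 1 = 0: r = r^2 mod 47 = 38^2 = 34
  bit 2 = 1: r = r^2 * 38 mod 47 = 34^2 * 38 = 28*38 = 30
  bit 3 = 1: r = r^2 * 38 mod 47 = 30^2 * 38 = 7*38 = 31
  bit 4 = 0: r = r^2 mod 47 = 31^2 = 21
  bit 5 = 1: r = r^2 * 38 mod 47 = 21^2 * 38 = 18*38 = 26
  -> A = 26
B = 38^39 mod 47  (bits of 39 = 100111)
  bit 0 = 1: r = r^2 * 38 mod 47 = 1^2 * 38 = 1*38 = 38
  bit 1 = 0: r = r^2 mod 47 = 38^2 = 34
  bit 2 = 0: r = r^2 mod 47 = 34^2 = 28
  bit 3 = 1: r = r^2 * 38 mod 47 = 28^2 * 38 = 32*38 = 41
  bit 4 = 1: r = r^2 * 38 mod 47 = 41^2 * 38 = 36*38 = 5
  bit 5 = 1: r = r^2 * 38 mod 47 = 5^2 * 38 = 25*38 = 10
  -> B = 10
s = B^a = 10^45 mod 47  (bits of 45 = 101101)
  bit 0 = 1: r = r^2 * 10 mod 47 = 1^2 * 10 = 1*10 = 10
  bit 1 = 0: r = r^2 mod 47 = 10^2 = 6
  bit 2 = 1: r = r^2 * 10 mod 47 = 6^2 * 10 = 36*10 = 31
  bit 3 = 1: r = r^2 * 10 mod 47 = 31^2 * 10 = 21*10 = 22
  bit 4 = 0: r = r^2 mod 47 = 22^2 = 14
  bit 5 = 1: r = r^2 * 10 mod 47 = 14^2 * 10 = 8*10 = 33
  -> s = B^a = 33

Answer: 26 10 33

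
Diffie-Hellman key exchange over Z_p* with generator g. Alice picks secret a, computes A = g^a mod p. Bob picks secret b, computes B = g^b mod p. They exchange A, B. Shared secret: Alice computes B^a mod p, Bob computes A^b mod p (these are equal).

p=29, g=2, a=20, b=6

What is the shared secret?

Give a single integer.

Answer: 24

Derivation:
A = 2^20 mod 29  (bits of 20 = 10100)
  bit 0 = 1: r = r^2 * 2 mod 29 = 1^2 * 2 = 1*2 = 2
  bit 1 = 0: r = r^2 mod 29 = 2^2 = 4
  bit 2 = 1: r = r^2 * 2 mod 29 = 4^2 * 2 = 16*2 = 3
  bit 3 = 0: r = r^2 mod 29 = 3^2 = 9
  bit 4 = 0: r = r^2 mod 29 = 9^2 = 23
  -> A = 23
B = 2^6 mod 29  (bits of 6 = 110)
  bit 0 = 1: r = r^2 * 2 mod 29 = 1^2 * 2 = 1*2 = 2
  bit 1 = 1: r = r^2 * 2 mod 29 = 2^2 * 2 = 4*2 = 8
  bit 2 = 0: r = r^2 mod 29 = 8^2 = 6
  -> B = 6
s = B^a = 6^20 mod 29  (bits of 20 = 10100)
  bit 0 = 1: r = r^2 * 6 mod 29 = 1^2 * 6 = 1*6 = 6
  bit 1 = 0: r = r^2 mod 29 = 6^2 = 7
  bit 2 = 1: r = r^2 * 6 mod 29 = 7^2 * 6 = 20*6 = 4
  bit 3 = 0: r = r^2 mod 29 = 4^2 = 16
  bit 4 = 0: r = r^2 mod 29 = 16^2 = 24
  -> s = B^a = 24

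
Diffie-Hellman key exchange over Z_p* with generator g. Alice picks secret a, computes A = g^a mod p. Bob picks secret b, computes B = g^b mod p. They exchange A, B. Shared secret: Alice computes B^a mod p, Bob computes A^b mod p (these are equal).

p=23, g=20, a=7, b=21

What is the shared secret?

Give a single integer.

Answer: 11

Derivation:
A = 20^7 mod 23  (bits of 7 = 111)
  bit 0 = 1: r = r^2 * 20 mod 23 = 1^2 * 20 = 1*20 = 20
  bit 1 = 1: r = r^2 * 20 mod 23 = 20^2 * 20 = 9*20 = 19
  bit 2 = 1: r = r^2 * 20 mod 23 = 19^2 * 20 = 16*20 = 21
  -> A = 21
B = 20^21 mod 23  (bits of 21 = 10101)
  bit 0 = 1: r = r^2 * 20 mod 23 = 1^2 * 20 = 1*20 = 20
  bit 1 = 0: r = r^2 mod 23 = 20^2 = 9
  bit 2 = 1: r = r^2 * 20 mod 23 = 9^2 * 20 = 12*20 = 10
  bit 3 = 0: r = r^2 mod 23 = 10^2 = 8
  bit 4 = 1: r = r^2 * 20 mod 23 = 8^2 * 20 = 18*20 = 15
  -> B = 15
s = B^a = 15^7 mod 23  (bits of 7 = 111)
  bit 0 = 1: r = r^2 * 15 mod 23 = 1^2 * 15 = 1*15 = 15
  bit 1 = 1: r = r^2 * 15 mod 23 = 15^2 * 15 = 18*15 = 17
  bit 2 = 1: r = r^2 * 15 mod 23 = 17^2 * 15 = 13*15 = 11
  -> s = B^a = 11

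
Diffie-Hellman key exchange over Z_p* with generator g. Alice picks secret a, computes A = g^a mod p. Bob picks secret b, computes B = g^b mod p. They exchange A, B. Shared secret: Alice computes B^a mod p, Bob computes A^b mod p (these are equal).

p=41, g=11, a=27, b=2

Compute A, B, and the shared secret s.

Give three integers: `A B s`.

A = 11^27 mod 41  (bits of 27 = 11011)
  bit 0 = 1: r = r^2 * 11 mod 41 = 1^2 * 11 = 1*11 = 11
  bit 1 = 1: r = r^2 * 11 mod 41 = 11^2 * 11 = 39*11 = 19
  bit 2 = 0: r = r^2 mod 41 = 19^2 = 33
  bit 3 = 1: r = r^2 * 11 mod 41 = 33^2 * 11 = 23*11 = 7
  bit 4 = 1: r = r^2 * 11 mod 41 = 7^2 * 11 = 8*11 = 6
  -> A = 6
B = 11^2 mod 41  (bits of 2 = 10)
  bit 0 = 1: r = r^2 * 11 mod 41 = 1^2 * 11 = 1*11 = 11
  bit 1 = 0: r = r^2 mod 41 = 11^2 = 39
  -> B = 39
s = B^a = 39^27 mod 41  (bits of 27 = 11011)
  bit 0 = 1: r = r^2 * 39 mod 41 = 1^2 * 39 = 1*39 = 39
  bit 1 = 1: r = r^2 * 39 mod 41 = 39^2 * 39 = 4*39 = 33
  bit 2 = 0: r = r^2 mod 41 = 33^2 = 23
  bit 3 = 1: r = r^2 * 39 mod 41 = 23^2 * 39 = 37*39 = 8
  bit 4 = 1: r = r^2 * 39 mod 41 = 8^2 * 39 = 23*39 = 36
  -> s = B^a = 36

Answer: 6 39 36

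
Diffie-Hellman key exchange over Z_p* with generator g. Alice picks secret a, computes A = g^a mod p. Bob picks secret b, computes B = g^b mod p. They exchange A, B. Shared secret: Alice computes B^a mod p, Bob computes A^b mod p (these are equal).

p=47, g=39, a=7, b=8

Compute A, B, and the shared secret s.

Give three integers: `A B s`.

A = 39^7 mod 47  (bits of 7 = 111)
  bit 0 = 1: r = r^2 * 39 mod 47 = 1^2 * 39 = 1*39 = 39
  bit 1 = 1: r = r^2 * 39 mod 47 = 39^2 * 39 = 17*39 = 5
  bit 2 = 1: r = r^2 * 39 mod 47 = 5^2 * 39 = 25*39 = 35
  -> A = 35
B = 39^8 mod 47  (bits of 8 = 1000)
  bit 0 = 1: r = r^2 * 39 mod 47 = 1^2 * 39 = 1*39 = 39
  bit 1 = 0: r = r^2 mod 47 = 39^2 = 17
  bit 2 = 0: r = r^2 mod 47 = 17^2 = 7
  bit 3 = 0: r = r^2 mod 47 = 7^2 = 2
  -> B = 2
s = B^a = 2^7 mod 47  (bits of 7 = 111)
  bit 0 = 1: r = r^2 * 2 mod 47 = 1^2 * 2 = 1*2 = 2
  bit 1 = 1: r = r^2 * 2 mod 47 = 2^2 * 2 = 4*2 = 8
  bit 2 = 1: r = r^2 * 2 mod 47 = 8^2 * 2 = 17*2 = 34
  -> s = B^a = 34

Answer: 35 2 34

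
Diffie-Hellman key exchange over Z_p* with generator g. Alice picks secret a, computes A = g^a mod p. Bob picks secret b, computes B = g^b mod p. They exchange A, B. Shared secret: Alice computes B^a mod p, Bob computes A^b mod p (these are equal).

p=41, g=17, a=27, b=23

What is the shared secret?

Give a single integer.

Answer: 24

Derivation:
A = 17^27 mod 41  (bits of 27 = 11011)
  bit 0 = 1: r = r^2 * 17 mod 41 = 1^2 * 17 = 1*17 = 17
  bit 1 = 1: r = r^2 * 17 mod 41 = 17^2 * 17 = 2*17 = 34
  bit 2 = 0: r = r^2 mod 41 = 34^2 = 8
  bit 3 = 1: r = r^2 * 17 mod 41 = 8^2 * 17 = 23*17 = 22
  bit 4 = 1: r = r^2 * 17 mod 41 = 22^2 * 17 = 33*17 = 28
  -> A = 28
B = 17^23 mod 41  (bits of 23 = 10111)
  bit 0 = 1: r = r^2 * 17 mod 41 = 1^2 * 17 = 1*17 = 17
  bit 1 = 0: r = r^2 mod 41 = 17^2 = 2
  bit 2 = 1: r = r^2 * 17 mod 41 = 2^2 * 17 = 4*17 = 27
  bit 3 = 1: r = r^2 * 17 mod 41 = 27^2 * 17 = 32*17 = 11
  bit 4 = 1: r = r^2 * 17 mod 41 = 11^2 * 17 = 39*17 = 7
  -> B = 7
s = B^a = 7^27 mod 41  (bits of 27 = 11011)
  bit 0 = 1: r = r^2 * 7 mod 41 = 1^2 * 7 = 1*7 = 7
  bit 1 = 1: r = r^2 * 7 mod 41 = 7^2 * 7 = 8*7 = 15
  bit 2 = 0: r = r^2 mod 41 = 15^2 = 20
  bit 3 = 1: r = r^2 * 7 mod 41 = 20^2 * 7 = 31*7 = 12
  bit 4 = 1: r = r^2 * 7 mod 41 = 12^2 * 7 = 21*7 = 24
  -> s = B^a = 24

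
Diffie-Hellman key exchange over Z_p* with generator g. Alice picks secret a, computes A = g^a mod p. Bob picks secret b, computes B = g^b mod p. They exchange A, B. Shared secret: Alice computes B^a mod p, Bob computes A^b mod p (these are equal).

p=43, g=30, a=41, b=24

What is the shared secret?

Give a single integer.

A = 30^41 mod 43  (bits of 41 = 101001)
  bit 0 = 1: r = r^2 * 30 mod 43 = 1^2 * 30 = 1*30 = 30
  bit 1 = 0: r = r^2 mod 43 = 30^2 = 40
  bit 2 = 1: r = r^2 * 30 mod 43 = 40^2 * 30 = 9*30 = 12
  bit 3 = 0: r = r^2 mod 43 = 12^2 = 15
  bit 4 = 0: r = r^2 mod 43 = 15^2 = 10
  bit 5 = 1: r = r^2 * 30 mod 43 = 10^2 * 30 = 14*30 = 33
  -> A = 33
B = 30^24 mod 43  (bits of 24 = 11000)
  bit 0 = 1: r = r^2 * 30 mod 43 = 1^2 * 30 = 1*30 = 30
  bit 1 = 1: r = r^2 * 30 mod 43 = 30^2 * 30 = 40*30 = 39
  bit 2 = 0: r = r^2 mod 43 = 39^2 = 16
  bit 3 = 0: r = r^2 mod 43 = 16^2 = 41
  bit 4 = 0: r = r^2 mod 43 = 41^2 = 4
  -> B = 4
s = B^a = 4^41 mod 43  (bits of 41 = 101001)
  bit 0 = 1: r = r^2 * 4 mod 43 = 1^2 * 4 = 1*4 = 4
  bit 1 = 0: r = r^2 mod 43 = 4^2 = 16
  bit 2 = 1: r = r^2 * 4 mod 43 = 16^2 * 4 = 41*4 = 35
  bit 3 = 0: r = r^2 mod 43 = 35^2 = 21
  bit 4 = 0: r = r^2 mod 43 = 21^2 = 11
  bit 5 = 1: r = r^2 * 4 mod 43 = 11^2 * 4 = 35*4 = 11
  -> s = B^a = 11

Answer: 11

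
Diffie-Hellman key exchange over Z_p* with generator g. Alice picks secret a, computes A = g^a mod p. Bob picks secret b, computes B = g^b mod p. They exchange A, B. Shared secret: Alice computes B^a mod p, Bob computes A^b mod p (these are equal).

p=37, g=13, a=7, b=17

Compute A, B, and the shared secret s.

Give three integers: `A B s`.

Answer: 32 17 15

Derivation:
A = 13^7 mod 37  (bits of 7 = 111)
  bit 0 = 1: r = r^2 * 13 mod 37 = 1^2 * 13 = 1*13 = 13
  bit 1 = 1: r = r^2 * 13 mod 37 = 13^2 * 13 = 21*13 = 14
  bit 2 = 1: r = r^2 * 13 mod 37 = 14^2 * 13 = 11*13 = 32
  -> A = 32
B = 13^17 mod 37  (bits of 17 = 10001)
  bit 0 = 1: r = r^2 * 13 mod 37 = 1^2 * 13 = 1*13 = 13
  bit 1 = 0: r = r^2 mod 37 = 13^2 = 21
  bit 2 = 0: r = r^2 mod 37 = 21^2 = 34
  bit 3 = 0: r = r^2 mod 37 = 34^2 = 9
  bit 4 = 1: r = r^2 * 13 mod 37 = 9^2 * 13 = 7*13 = 17
  -> B = 17
s = B^a = 17^7 mod 37  (bits of 7 = 111)
  bit 0 = 1: r = r^2 * 17 mod 37 = 1^2 * 17 = 1*17 = 17
  bit 1 = 1: r = r^2 * 17 mod 37 = 17^2 * 17 = 30*17 = 29
  bit 2 = 1: r = r^2 * 17 mod 37 = 29^2 * 17 = 27*17 = 15
  -> s = B^a = 15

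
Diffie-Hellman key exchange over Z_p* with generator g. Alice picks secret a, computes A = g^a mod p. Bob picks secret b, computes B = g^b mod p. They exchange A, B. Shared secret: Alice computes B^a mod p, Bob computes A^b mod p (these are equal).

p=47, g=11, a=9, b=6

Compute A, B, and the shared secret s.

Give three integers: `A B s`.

A = 11^9 mod 47  (bits of 9 = 1001)
  bit 0 = 1: r = r^2 * 11 mod 47 = 1^2 * 11 = 1*11 = 11
  bit 1 = 0: r = r^2 mod 47 = 11^2 = 27
  bit 2 = 0: r = r^2 mod 47 = 27^2 = 24
  bit 3 = 1: r = r^2 * 11 mod 47 = 24^2 * 11 = 12*11 = 38
  -> A = 38
B = 11^6 mod 47  (bits of 6 = 110)
  bit 0 = 1: r = r^2 * 11 mod 47 = 1^2 * 11 = 1*11 = 11
  bit 1 = 1: r = r^2 * 11 mod 47 = 11^2 * 11 = 27*11 = 15
  bit 2 = 0: r = r^2 mod 47 = 15^2 = 37
  -> B = 37
s = B^a = 37^9 mod 47  (bits of 9 = 1001)
  bit 0 = 1: r = r^2 * 37 mod 47 = 1^2 * 37 = 1*37 = 37
  bit 1 = 0: r = r^2 mod 47 = 37^2 = 6
  bit 2 = 0: r = r^2 mod 47 = 6^2 = 36
  bit 3 = 1: r = r^2 * 37 mod 47 = 36^2 * 37 = 27*37 = 12
  -> s = B^a = 12

Answer: 38 37 12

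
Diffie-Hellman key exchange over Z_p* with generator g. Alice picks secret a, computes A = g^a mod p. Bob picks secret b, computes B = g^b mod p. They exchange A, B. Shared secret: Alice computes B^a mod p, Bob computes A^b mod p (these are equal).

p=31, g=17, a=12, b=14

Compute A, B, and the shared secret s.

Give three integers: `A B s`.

Answer: 2 20 16

Derivation:
A = 17^12 mod 31  (bits of 12 = 1100)
  bit 0 = 1: r = r^2 * 17 mod 31 = 1^2 * 17 = 1*17 = 17
  bit 1 = 1: r = r^2 * 17 mod 31 = 17^2 * 17 = 10*17 = 15
  bit 2 = 0: r = r^2 mod 31 = 15^2 = 8
  bit 3 = 0: r = r^2 mod 31 = 8^2 = 2
  -> A = 2
B = 17^14 mod 31  (bits of 14 = 1110)
  bit 0 = 1: r = r^2 * 17 mod 31 = 1^2 * 17 = 1*17 = 17
  bit 1 = 1: r = r^2 * 17 mod 31 = 17^2 * 17 = 10*17 = 15
  bit 2 = 1: r = r^2 * 17 mod 31 = 15^2 * 17 = 8*17 = 12
  bit 3 = 0: r = r^2 mod 31 = 12^2 = 20
  -> B = 20
s = B^a = 20^12 mod 31  (bits of 12 = 1100)
  bit 0 = 1: r = r^2 * 20 mod 31 = 1^2 * 20 = 1*20 = 20
  bit 1 = 1: r = r^2 * 20 mod 31 = 20^2 * 20 = 28*20 = 2
  bit 2 = 0: r = r^2 mod 31 = 2^2 = 4
  bit 3 = 0: r = r^2 mod 31 = 4^2 = 16
  -> s = B^a = 16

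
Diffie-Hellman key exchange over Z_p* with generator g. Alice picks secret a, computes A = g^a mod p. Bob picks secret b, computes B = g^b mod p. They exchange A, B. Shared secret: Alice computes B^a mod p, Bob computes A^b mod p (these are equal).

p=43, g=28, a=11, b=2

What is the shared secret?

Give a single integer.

A = 28^11 mod 43  (bits of 11 = 1011)
  bit 0 = 1: r = r^2 * 28 mod 43 = 1^2 * 28 = 1*28 = 28
  bit 1 = 0: r = r^2 mod 43 = 28^2 = 10
  bit 2 = 1: r = r^2 * 28 mod 43 = 10^2 * 28 = 14*28 = 5
  bit 3 = 1: r = r^2 * 28 mod 43 = 5^2 * 28 = 25*28 = 12
  -> A = 12
B = 28^2 mod 43  (bits of 2 = 10)
  bit 0 = 1: r = r^2 * 28 mod 43 = 1^2 * 28 = 1*28 = 28
  bit 1 = 0: r = r^2 mod 43 = 28^2 = 10
  -> B = 10
s = B^a = 10^11 mod 43  (bits of 11 = 1011)
  bit 0 = 1: r = r^2 * 10 mod 43 = 1^2 * 10 = 1*10 = 10
  bit 1 = 0: r = r^2 mod 43 = 10^2 = 14
  bit 2 = 1: r = r^2 * 10 mod 43 = 14^2 * 10 = 24*10 = 25
  bit 3 = 1: r = r^2 * 10 mod 43 = 25^2 * 10 = 23*10 = 15
  -> s = B^a = 15

Answer: 15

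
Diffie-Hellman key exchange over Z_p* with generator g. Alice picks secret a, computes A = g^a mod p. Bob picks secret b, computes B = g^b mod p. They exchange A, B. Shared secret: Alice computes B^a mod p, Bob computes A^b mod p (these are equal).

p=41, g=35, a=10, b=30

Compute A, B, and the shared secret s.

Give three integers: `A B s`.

Answer: 32 9 40

Derivation:
A = 35^10 mod 41  (bits of 10 = 1010)
  bit 0 = 1: r = r^2 * 35 mod 41 = 1^2 * 35 = 1*35 = 35
  bit 1 = 0: r = r^2 mod 41 = 35^2 = 36
  bit 2 = 1: r = r^2 * 35 mod 41 = 36^2 * 35 = 25*35 = 14
  bit 3 = 0: r = r^2 mod 41 = 14^2 = 32
  -> A = 32
B = 35^30 mod 41  (bits of 30 = 11110)
  bit 0 = 1: r = r^2 * 35 mod 41 = 1^2 * 35 = 1*35 = 35
  bit 1 = 1: r = r^2 * 35 mod 41 = 35^2 * 35 = 36*35 = 30
  bit 2 = 1: r = r^2 * 35 mod 41 = 30^2 * 35 = 39*35 = 12
  bit 3 = 1: r = r^2 * 35 mod 41 = 12^2 * 35 = 21*35 = 38
  bit 4 = 0: r = r^2 mod 41 = 38^2 = 9
  -> B = 9
s = B^a = 9^10 mod 41  (bits of 10 = 1010)
  bit 0 = 1: r = r^2 * 9 mod 41 = 1^2 * 9 = 1*9 = 9
  bit 1 = 0: r = r^2 mod 41 = 9^2 = 40
  bit 2 = 1: r = r^2 * 9 mod 41 = 40^2 * 9 = 1*9 = 9
  bit 3 = 0: r = r^2 mod 41 = 9^2 = 40
  -> s = B^a = 40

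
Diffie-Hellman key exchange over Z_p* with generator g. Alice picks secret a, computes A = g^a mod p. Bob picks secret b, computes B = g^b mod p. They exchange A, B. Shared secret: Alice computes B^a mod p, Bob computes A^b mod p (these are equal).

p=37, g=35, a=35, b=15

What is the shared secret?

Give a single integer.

Answer: 8

Derivation:
A = 35^35 mod 37  (bits of 35 = 100011)
  bit 0 = 1: r = r^2 * 35 mod 37 = 1^2 * 35 = 1*35 = 35
  bit 1 = 0: r = r^2 mod 37 = 35^2 = 4
  bit 2 = 0: r = r^2 mod 37 = 4^2 = 16
  bit 3 = 0: r = r^2 mod 37 = 16^2 = 34
  bit 4 = 1: r = r^2 * 35 mod 37 = 34^2 * 35 = 9*35 = 19
  bit 5 = 1: r = r^2 * 35 mod 37 = 19^2 * 35 = 28*35 = 18
  -> A = 18
B = 35^15 mod 37  (bits of 15 = 1111)
  bit 0 = 1: r = r^2 * 35 mod 37 = 1^2 * 35 = 1*35 = 35
  bit 1 = 1: r = r^2 * 35 mod 37 = 35^2 * 35 = 4*35 = 29
  bit 2 = 1: r = r^2 * 35 mod 37 = 29^2 * 35 = 27*35 = 20
  bit 3 = 1: r = r^2 * 35 mod 37 = 20^2 * 35 = 30*35 = 14
  -> B = 14
s = B^a = 14^35 mod 37  (bits of 35 = 100011)
  bit 0 = 1: r = r^2 * 14 mod 37 = 1^2 * 14 = 1*14 = 14
  bit 1 = 0: r = r^2 mod 37 = 14^2 = 11
  bit 2 = 0: r = r^2 mod 37 = 11^2 = 10
  bit 3 = 0: r = r^2 mod 37 = 10^2 = 26
  bit 4 = 1: r = r^2 * 14 mod 37 = 26^2 * 14 = 10*14 = 29
  bit 5 = 1: r = r^2 * 14 mod 37 = 29^2 * 14 = 27*14 = 8
  -> s = B^a = 8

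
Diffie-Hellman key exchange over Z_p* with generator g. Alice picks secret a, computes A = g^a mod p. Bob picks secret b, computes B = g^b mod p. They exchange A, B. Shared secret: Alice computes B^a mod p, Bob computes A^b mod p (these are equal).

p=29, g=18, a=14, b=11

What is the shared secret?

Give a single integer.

Answer: 28

Derivation:
A = 18^14 mod 29  (bits of 14 = 1110)
  bit 0 = 1: r = r^2 * 18 mod 29 = 1^2 * 18 = 1*18 = 18
  bit 1 = 1: r = r^2 * 18 mod 29 = 18^2 * 18 = 5*18 = 3
  bit 2 = 1: r = r^2 * 18 mod 29 = 3^2 * 18 = 9*18 = 17
  bit 3 = 0: r = r^2 mod 29 = 17^2 = 28
  -> A = 28
B = 18^11 mod 29  (bits of 11 = 1011)
  bit 0 = 1: r = r^2 * 18 mod 29 = 1^2 * 18 = 1*18 = 18
  bit 1 = 0: r = r^2 mod 29 = 18^2 = 5
  bit 2 = 1: r = r^2 * 18 mod 29 = 5^2 * 18 = 25*18 = 15
  bit 3 = 1: r = r^2 * 18 mod 29 = 15^2 * 18 = 22*18 = 19
  -> B = 19
s = B^a = 19^14 mod 29  (bits of 14 = 1110)
  bit 0 = 1: r = r^2 * 19 mod 29 = 1^2 * 19 = 1*19 = 19
  bit 1 = 1: r = r^2 * 19 mod 29 = 19^2 * 19 = 13*19 = 15
  bit 2 = 1: r = r^2 * 19 mod 29 = 15^2 * 19 = 22*19 = 12
  bit 3 = 0: r = r^2 mod 29 = 12^2 = 28
  -> s = B^a = 28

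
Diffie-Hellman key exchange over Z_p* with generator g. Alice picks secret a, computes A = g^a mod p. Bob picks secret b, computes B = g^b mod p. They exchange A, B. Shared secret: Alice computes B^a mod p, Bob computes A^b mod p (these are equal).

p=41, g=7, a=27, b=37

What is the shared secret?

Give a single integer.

Answer: 6

Derivation:
A = 7^27 mod 41  (bits of 27 = 11011)
  bit 0 = 1: r = r^2 * 7 mod 41 = 1^2 * 7 = 1*7 = 7
  bit 1 = 1: r = r^2 * 7 mod 41 = 7^2 * 7 = 8*7 = 15
  bit 2 = 0: r = r^2 mod 41 = 15^2 = 20
  bit 3 = 1: r = r^2 * 7 mod 41 = 20^2 * 7 = 31*7 = 12
  bit 4 = 1: r = r^2 * 7 mod 41 = 12^2 * 7 = 21*7 = 24
  -> A = 24
B = 7^37 mod 41  (bits of 37 = 100101)
  bit 0 = 1: r = r^2 * 7 mod 41 = 1^2 * 7 = 1*7 = 7
  bit 1 = 0: r = r^2 mod 41 = 7^2 = 8
  bit 2 = 0: r = r^2 mod 41 = 8^2 = 23
  bit 3 = 1: r = r^2 * 7 mod 41 = 23^2 * 7 = 37*7 = 13
  bit 4 = 0: r = r^2 mod 41 = 13^2 = 5
  bit 5 = 1: r = r^2 * 7 mod 41 = 5^2 * 7 = 25*7 = 11
  -> B = 11
s = B^a = 11^27 mod 41  (bits of 27 = 11011)
  bit 0 = 1: r = r^2 * 11 mod 41 = 1^2 * 11 = 1*11 = 11
  bit 1 = 1: r = r^2 * 11 mod 41 = 11^2 * 11 = 39*11 = 19
  bit 2 = 0: r = r^2 mod 41 = 19^2 = 33
  bit 3 = 1: r = r^2 * 11 mod 41 = 33^2 * 11 = 23*11 = 7
  bit 4 = 1: r = r^2 * 11 mod 41 = 7^2 * 11 = 8*11 = 6
  -> s = B^a = 6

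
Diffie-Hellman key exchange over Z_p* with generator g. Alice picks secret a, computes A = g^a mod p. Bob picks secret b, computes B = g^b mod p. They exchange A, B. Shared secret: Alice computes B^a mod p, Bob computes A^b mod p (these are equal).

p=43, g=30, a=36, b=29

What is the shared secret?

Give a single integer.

Answer: 35

Derivation:
A = 30^36 mod 43  (bits of 36 = 100100)
  bit 0 = 1: r = r^2 * 30 mod 43 = 1^2 * 30 = 1*30 = 30
  bit 1 = 0: r = r^2 mod 43 = 30^2 = 40
  bit 2 = 0: r = r^2 mod 43 = 40^2 = 9
  bit 3 = 1: r = r^2 * 30 mod 43 = 9^2 * 30 = 38*30 = 22
  bit 4 = 0: r = r^2 mod 43 = 22^2 = 11
  bit 5 = 0: r = r^2 mod 43 = 11^2 = 35
  -> A = 35
B = 30^29 mod 43  (bits of 29 = 11101)
  bit 0 = 1: r = r^2 * 30 mod 43 = 1^2 * 30 = 1*30 = 30
  bit 1 = 1: r = r^2 * 30 mod 43 = 30^2 * 30 = 40*30 = 39
  bit 2 = 1: r = r^2 * 30 mod 43 = 39^2 * 30 = 16*30 = 7
  bit 3 = 0: r = r^2 mod 43 = 7^2 = 6
  bit 4 = 1: r = r^2 * 30 mod 43 = 6^2 * 30 = 36*30 = 5
  -> B = 5
s = B^a = 5^36 mod 43  (bits of 36 = 100100)
  bit 0 = 1: r = r^2 * 5 mod 43 = 1^2 * 5 = 1*5 = 5
  bit 1 = 0: r = r^2 mod 43 = 5^2 = 25
  bit 2 = 0: r = r^2 mod 43 = 25^2 = 23
  bit 3 = 1: r = r^2 * 5 mod 43 = 23^2 * 5 = 13*5 = 22
  bit 4 = 0: r = r^2 mod 43 = 22^2 = 11
  bit 5 = 0: r = r^2 mod 43 = 11^2 = 35
  -> s = B^a = 35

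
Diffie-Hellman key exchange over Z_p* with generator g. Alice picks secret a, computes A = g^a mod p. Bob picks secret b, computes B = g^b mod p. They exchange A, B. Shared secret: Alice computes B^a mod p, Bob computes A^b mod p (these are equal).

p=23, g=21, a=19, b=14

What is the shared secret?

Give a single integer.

Answer: 4

Derivation:
A = 21^19 mod 23  (bits of 19 = 10011)
  bit 0 = 1: r = r^2 * 21 mod 23 = 1^2 * 21 = 1*21 = 21
  bit 1 = 0: r = r^2 mod 23 = 21^2 = 4
  bit 2 = 0: r = r^2 mod 23 = 4^2 = 16
  bit 3 = 1: r = r^2 * 21 mod 23 = 16^2 * 21 = 3*21 = 17
  bit 4 = 1: r = r^2 * 21 mod 23 = 17^2 * 21 = 13*21 = 20
  -> A = 20
B = 21^14 mod 23  (bits of 14 = 1110)
  bit 0 = 1: r = r^2 * 21 mod 23 = 1^2 * 21 = 1*21 = 21
  bit 1 = 1: r = r^2 * 21 mod 23 = 21^2 * 21 = 4*21 = 15
  bit 2 = 1: r = r^2 * 21 mod 23 = 15^2 * 21 = 18*21 = 10
  bit 3 = 0: r = r^2 mod 23 = 10^2 = 8
  -> B = 8
s = B^a = 8^19 mod 23  (bits of 19 = 10011)
  bit 0 = 1: r = r^2 * 8 mod 23 = 1^2 * 8 = 1*8 = 8
  bit 1 = 0: r = r^2 mod 23 = 8^2 = 18
  bit 2 = 0: r = r^2 mod 23 = 18^2 = 2
  bit 3 = 1: r = r^2 * 8 mod 23 = 2^2 * 8 = 4*8 = 9
  bit 4 = 1: r = r^2 * 8 mod 23 = 9^2 * 8 = 12*8 = 4
  -> s = B^a = 4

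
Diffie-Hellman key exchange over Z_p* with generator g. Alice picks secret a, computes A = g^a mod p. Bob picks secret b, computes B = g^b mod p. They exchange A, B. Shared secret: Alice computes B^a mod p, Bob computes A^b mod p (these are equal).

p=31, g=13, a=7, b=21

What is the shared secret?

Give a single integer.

Answer: 23

Derivation:
A = 13^7 mod 31  (bits of 7 = 111)
  bit 0 = 1: r = r^2 * 13 mod 31 = 1^2 * 13 = 1*13 = 13
  bit 1 = 1: r = r^2 * 13 mod 31 = 13^2 * 13 = 14*13 = 27
  bit 2 = 1: r = r^2 * 13 mod 31 = 27^2 * 13 = 16*13 = 22
  -> A = 22
B = 13^21 mod 31  (bits of 21 = 10101)
  bit 0 = 1: r = r^2 * 13 mod 31 = 1^2 * 13 = 1*13 = 13
  bit 1 = 0: r = r^2 mod 31 = 13^2 = 14
  bit 2 = 1: r = r^2 * 13 mod 31 = 14^2 * 13 = 10*13 = 6
  bit 3 = 0: r = r^2 mod 31 = 6^2 = 5
  bit 4 = 1: r = r^2 * 13 mod 31 = 5^2 * 13 = 25*13 = 15
  -> B = 15
s = B^a = 15^7 mod 31  (bits of 7 = 111)
  bit 0 = 1: r = r^2 * 15 mod 31 = 1^2 * 15 = 1*15 = 15
  bit 1 = 1: r = r^2 * 15 mod 31 = 15^2 * 15 = 8*15 = 27
  bit 2 = 1: r = r^2 * 15 mod 31 = 27^2 * 15 = 16*15 = 23
  -> s = B^a = 23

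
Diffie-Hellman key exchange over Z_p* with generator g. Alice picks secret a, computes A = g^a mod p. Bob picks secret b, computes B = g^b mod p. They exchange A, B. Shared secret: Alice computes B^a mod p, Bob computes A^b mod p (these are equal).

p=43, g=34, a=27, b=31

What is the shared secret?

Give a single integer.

A = 34^27 mod 43  (bits of 27 = 11011)
  bit 0 = 1: r = r^2 * 34 mod 43 = 1^2 * 34 = 1*34 = 34
  bit 1 = 1: r = r^2 * 34 mod 43 = 34^2 * 34 = 38*34 = 2
  bit 2 = 0: r = r^2 mod 43 = 2^2 = 4
  bit 3 = 1: r = r^2 * 34 mod 43 = 4^2 * 34 = 16*34 = 28
  bit 4 = 1: r = r^2 * 34 mod 43 = 28^2 * 34 = 10*34 = 39
  -> A = 39
B = 34^31 mod 43  (bits of 31 = 11111)
  bit 0 = 1: r = r^2 * 34 mod 43 = 1^2 * 34 = 1*34 = 34
  bit 1 = 1: r = r^2 * 34 mod 43 = 34^2 * 34 = 38*34 = 2
  bit 2 = 1: r = r^2 * 34 mod 43 = 2^2 * 34 = 4*34 = 7
  bit 3 = 1: r = r^2 * 34 mod 43 = 7^2 * 34 = 6*34 = 32
  bit 4 = 1: r = r^2 * 34 mod 43 = 32^2 * 34 = 35*34 = 29
  -> B = 29
s = B^a = 29^27 mod 43  (bits of 27 = 11011)
  bit 0 = 1: r = r^2 * 29 mod 43 = 1^2 * 29 = 1*29 = 29
  bit 1 = 1: r = r^2 * 29 mod 43 = 29^2 * 29 = 24*29 = 8
  bit 2 = 0: r = r^2 mod 43 = 8^2 = 21
  bit 3 = 1: r = r^2 * 29 mod 43 = 21^2 * 29 = 11*29 = 18
  bit 4 = 1: r = r^2 * 29 mod 43 = 18^2 * 29 = 23*29 = 22
  -> s = B^a = 22

Answer: 22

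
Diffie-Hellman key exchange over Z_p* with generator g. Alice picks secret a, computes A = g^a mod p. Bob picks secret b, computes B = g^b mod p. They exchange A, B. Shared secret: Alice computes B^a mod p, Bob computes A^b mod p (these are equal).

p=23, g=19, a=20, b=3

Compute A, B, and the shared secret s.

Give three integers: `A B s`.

Answer: 13 5 12

Derivation:
A = 19^20 mod 23  (bits of 20 = 10100)
  bit 0 = 1: r = r^2 * 19 mod 23 = 1^2 * 19 = 1*19 = 19
  bit 1 = 0: r = r^2 mod 23 = 19^2 = 16
  bit 2 = 1: r = r^2 * 19 mod 23 = 16^2 * 19 = 3*19 = 11
  bit 3 = 0: r = r^2 mod 23 = 11^2 = 6
  bit 4 = 0: r = r^2 mod 23 = 6^2 = 13
  -> A = 13
B = 19^3 mod 23  (bits of 3 = 11)
  bit 0 = 1: r = r^2 * 19 mod 23 = 1^2 * 19 = 1*19 = 19
  bit 1 = 1: r = r^2 * 19 mod 23 = 19^2 * 19 = 16*19 = 5
  -> B = 5
s = B^a = 5^20 mod 23  (bits of 20 = 10100)
  bit 0 = 1: r = r^2 * 5 mod 23 = 1^2 * 5 = 1*5 = 5
  bit 1 = 0: r = r^2 mod 23 = 5^2 = 2
  bit 2 = 1: r = r^2 * 5 mod 23 = 2^2 * 5 = 4*5 = 20
  bit 3 = 0: r = r^2 mod 23 = 20^2 = 9
  bit 4 = 0: r = r^2 mod 23 = 9^2 = 12
  -> s = B^a = 12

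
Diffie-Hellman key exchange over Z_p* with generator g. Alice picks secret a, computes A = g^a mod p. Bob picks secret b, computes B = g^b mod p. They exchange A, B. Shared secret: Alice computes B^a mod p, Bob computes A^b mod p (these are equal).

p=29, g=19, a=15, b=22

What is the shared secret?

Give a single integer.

A = 19^15 mod 29  (bits of 15 = 1111)
  bit 0 = 1: r = r^2 * 19 mod 29 = 1^2 * 19 = 1*19 = 19
  bit 1 = 1: r = r^2 * 19 mod 29 = 19^2 * 19 = 13*19 = 15
  bit 2 = 1: r = r^2 * 19 mod 29 = 15^2 * 19 = 22*19 = 12
  bit 3 = 1: r = r^2 * 19 mod 29 = 12^2 * 19 = 28*19 = 10
  -> A = 10
B = 19^22 mod 29  (bits of 22 = 10110)
  bit 0 = 1: r = r^2 * 19 mod 29 = 1^2 * 19 = 1*19 = 19
  bit 1 = 0: r = r^2 mod 29 = 19^2 = 13
  bit 2 = 1: r = r^2 * 19 mod 29 = 13^2 * 19 = 24*19 = 21
  bit 3 = 1: r = r^2 * 19 mod 29 = 21^2 * 19 = 6*19 = 27
  bit 4 = 0: r = r^2 mod 29 = 27^2 = 4
  -> B = 4
s = B^a = 4^15 mod 29  (bits of 15 = 1111)
  bit 0 = 1: r = r^2 * 4 mod 29 = 1^2 * 4 = 1*4 = 4
  bit 1 = 1: r = r^2 * 4 mod 29 = 4^2 * 4 = 16*4 = 6
  bit 2 = 1: r = r^2 * 4 mod 29 = 6^2 * 4 = 7*4 = 28
  bit 3 = 1: r = r^2 * 4 mod 29 = 28^2 * 4 = 1*4 = 4
  -> s = B^a = 4

Answer: 4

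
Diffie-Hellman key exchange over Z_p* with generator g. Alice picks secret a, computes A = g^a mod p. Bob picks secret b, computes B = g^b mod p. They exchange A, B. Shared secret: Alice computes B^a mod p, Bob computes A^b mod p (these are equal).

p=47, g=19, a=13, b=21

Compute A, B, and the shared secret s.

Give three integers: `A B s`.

A = 19^13 mod 47  (bits of 13 = 1101)
  bit 0 = 1: r = r^2 * 19 mod 47 = 1^2 * 19 = 1*19 = 19
  bit 1 = 1: r = r^2 * 19 mod 47 = 19^2 * 19 = 32*19 = 44
  bit 2 = 0: r = r^2 mod 47 = 44^2 = 9
  bit 3 = 1: r = r^2 * 19 mod 47 = 9^2 * 19 = 34*19 = 35
  -> A = 35
B = 19^21 mod 47  (bits of 21 = 10101)
  bit 0 = 1: r = r^2 * 19 mod 47 = 1^2 * 19 = 1*19 = 19
  bit 1 = 0: r = r^2 mod 47 = 19^2 = 32
  bit 2 = 1: r = r^2 * 19 mod 47 = 32^2 * 19 = 37*19 = 45
  bit 3 = 0: r = r^2 mod 47 = 45^2 = 4
  bit 4 = 1: r = r^2 * 19 mod 47 = 4^2 * 19 = 16*19 = 22
  -> B = 22
s = B^a = 22^13 mod 47  (bits of 13 = 1101)
  bit 0 = 1: r = r^2 * 22 mod 47 = 1^2 * 22 = 1*22 = 22
  bit 1 = 1: r = r^2 * 22 mod 47 = 22^2 * 22 = 14*22 = 26
  bit 2 = 0: r = r^2 mod 47 = 26^2 = 18
  bit 3 = 1: r = r^2 * 22 mod 47 = 18^2 * 22 = 42*22 = 31
  -> s = B^a = 31

Answer: 35 22 31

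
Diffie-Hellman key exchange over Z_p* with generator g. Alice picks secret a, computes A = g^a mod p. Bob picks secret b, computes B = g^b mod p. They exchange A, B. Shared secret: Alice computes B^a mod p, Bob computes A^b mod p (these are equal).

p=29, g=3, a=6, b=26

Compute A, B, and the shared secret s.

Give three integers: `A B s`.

A = 3^6 mod 29  (bits of 6 = 110)
  bit 0 = 1: r = r^2 * 3 mod 29 = 1^2 * 3 = 1*3 = 3
  bit 1 = 1: r = r^2 * 3 mod 29 = 3^2 * 3 = 9*3 = 27
  bit 2 = 0: r = r^2 mod 29 = 27^2 = 4
  -> A = 4
B = 3^26 mod 29  (bits of 26 = 11010)
  bit 0 = 1: r = r^2 * 3 mod 29 = 1^2 * 3 = 1*3 = 3
  bit 1 = 1: r = r^2 * 3 mod 29 = 3^2 * 3 = 9*3 = 27
  bit 2 = 0: r = r^2 mod 29 = 27^2 = 4
  bit 3 = 1: r = r^2 * 3 mod 29 = 4^2 * 3 = 16*3 = 19
  bit 4 = 0: r = r^2 mod 29 = 19^2 = 13
  -> B = 13
s = B^a = 13^6 mod 29  (bits of 6 = 110)
  bit 0 = 1: r = r^2 * 13 mod 29 = 1^2 * 13 = 1*13 = 13
  bit 1 = 1: r = r^2 * 13 mod 29 = 13^2 * 13 = 24*13 = 22
  bit 2 = 0: r = r^2 mod 29 = 22^2 = 20
  -> s = B^a = 20

Answer: 4 13 20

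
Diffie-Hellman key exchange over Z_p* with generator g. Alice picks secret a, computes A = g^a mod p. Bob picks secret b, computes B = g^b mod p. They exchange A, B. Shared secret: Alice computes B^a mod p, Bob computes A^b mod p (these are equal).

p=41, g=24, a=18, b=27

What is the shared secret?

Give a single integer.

Answer: 8

Derivation:
A = 24^18 mod 41  (bits of 18 = 10010)
  bit 0 = 1: r = r^2 * 24 mod 41 = 1^2 * 24 = 1*24 = 24
  bit 1 = 0: r = r^2 mod 41 = 24^2 = 2
  bit 2 = 0: r = r^2 mod 41 = 2^2 = 4
  bit 3 = 1: r = r^2 * 24 mod 41 = 4^2 * 24 = 16*24 = 15
  bit 4 = 0: r = r^2 mod 41 = 15^2 = 20
  -> A = 20
B = 24^27 mod 41  (bits of 27 = 11011)
  bit 0 = 1: r = r^2 * 24 mod 41 = 1^2 * 24 = 1*24 = 24
  bit 1 = 1: r = r^2 * 24 mod 41 = 24^2 * 24 = 2*24 = 7
  bit 2 = 0: r = r^2 mod 41 = 7^2 = 8
  bit 3 = 1: r = r^2 * 24 mod 41 = 8^2 * 24 = 23*24 = 19
  bit 4 = 1: r = r^2 * 24 mod 41 = 19^2 * 24 = 33*24 = 13
  -> B = 13
s = B^a = 13^18 mod 41  (bits of 18 = 10010)
  bit 0 = 1: r = r^2 * 13 mod 41 = 1^2 * 13 = 1*13 = 13
  bit 1 = 0: r = r^2 mod 41 = 13^2 = 5
  bit 2 = 0: r = r^2 mod 41 = 5^2 = 25
  bit 3 = 1: r = r^2 * 13 mod 41 = 25^2 * 13 = 10*13 = 7
  bit 4 = 0: r = r^2 mod 41 = 7^2 = 8
  -> s = B^a = 8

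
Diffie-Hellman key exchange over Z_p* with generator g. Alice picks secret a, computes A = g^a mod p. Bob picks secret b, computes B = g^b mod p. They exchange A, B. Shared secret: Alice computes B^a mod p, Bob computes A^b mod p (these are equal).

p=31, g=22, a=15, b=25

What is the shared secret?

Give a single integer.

Answer: 30

Derivation:
A = 22^15 mod 31  (bits of 15 = 1111)
  bit 0 = 1: r = r^2 * 22 mod 31 = 1^2 * 22 = 1*22 = 22
  bit 1 = 1: r = r^2 * 22 mod 31 = 22^2 * 22 = 19*22 = 15
  bit 2 = 1: r = r^2 * 22 mod 31 = 15^2 * 22 = 8*22 = 21
  bit 3 = 1: r = r^2 * 22 mod 31 = 21^2 * 22 = 7*22 = 30
  -> A = 30
B = 22^25 mod 31  (bits of 25 = 11001)
  bit 0 = 1: r = r^2 * 22 mod 31 = 1^2 * 22 = 1*22 = 22
  bit 1 = 1: r = r^2 * 22 mod 31 = 22^2 * 22 = 19*22 = 15
  bit 2 = 0: r = r^2 mod 31 = 15^2 = 8
  bit 3 = 0: r = r^2 mod 31 = 8^2 = 2
  bit 4 = 1: r = r^2 * 22 mod 31 = 2^2 * 22 = 4*22 = 26
  -> B = 26
s = B^a = 26^15 mod 31  (bits of 15 = 1111)
  bit 0 = 1: r = r^2 * 26 mod 31 = 1^2 * 26 = 1*26 = 26
  bit 1 = 1: r = r^2 * 26 mod 31 = 26^2 * 26 = 25*26 = 30
  bit 2 = 1: r = r^2 * 26 mod 31 = 30^2 * 26 = 1*26 = 26
  bit 3 = 1: r = r^2 * 26 mod 31 = 26^2 * 26 = 25*26 = 30
  -> s = B^a = 30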